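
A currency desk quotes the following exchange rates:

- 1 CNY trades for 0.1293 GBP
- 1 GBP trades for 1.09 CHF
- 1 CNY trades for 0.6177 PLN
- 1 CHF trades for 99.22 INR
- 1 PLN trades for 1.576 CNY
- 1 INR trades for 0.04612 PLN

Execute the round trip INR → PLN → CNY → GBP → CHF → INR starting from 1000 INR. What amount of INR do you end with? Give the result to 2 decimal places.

1016.41

1000 INR × 0.04612 = 46.12 PLN
46.12 PLN × 1.576 = 72.68512 CNY
72.68512 CNY × 0.1293 = 9.398186016 GBP
9.398186016 GBP × 1.09 = 10.24402275744 CHF
10.24402275744 CHF × 99.22 = 1016.4119379931968 INR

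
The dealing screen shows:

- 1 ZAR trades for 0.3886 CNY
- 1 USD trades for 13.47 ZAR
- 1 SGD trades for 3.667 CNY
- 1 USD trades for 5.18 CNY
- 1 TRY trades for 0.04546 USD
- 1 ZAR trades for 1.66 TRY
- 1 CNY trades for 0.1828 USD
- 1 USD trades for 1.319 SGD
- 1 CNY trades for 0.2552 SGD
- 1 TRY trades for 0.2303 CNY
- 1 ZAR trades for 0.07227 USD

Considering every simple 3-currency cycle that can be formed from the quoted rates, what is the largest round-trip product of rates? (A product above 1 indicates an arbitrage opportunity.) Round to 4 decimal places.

1.0165

USD→ZAR→TRY→USD: 13.47 × 1.66 × 0.04546 = 1.01649
USD→ZAR→CNY→USD: 13.47 × 0.3886 × 0.1828 = 0.95686
USD→SGD→CNY→USD: 1.319 × 3.667 × 0.1828 = 0.88416
Maximum is USD→ZAR→TRY→USD at 1.0165; arbitrage exists.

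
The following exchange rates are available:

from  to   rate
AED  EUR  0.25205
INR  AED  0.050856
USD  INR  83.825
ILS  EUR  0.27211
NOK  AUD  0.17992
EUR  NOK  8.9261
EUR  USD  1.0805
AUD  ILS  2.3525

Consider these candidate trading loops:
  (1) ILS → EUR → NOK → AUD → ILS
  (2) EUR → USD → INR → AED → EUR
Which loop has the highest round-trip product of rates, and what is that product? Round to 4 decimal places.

(1) 0.27211 × 8.9261 × 0.17992 × 2.3525 = 1.02805
(2) 1.0805 × 83.825 × 0.050856 × 0.25205 = 1.16099
Highest is cycle (2) at 1.1610 (>1, arbitrage).

1.1610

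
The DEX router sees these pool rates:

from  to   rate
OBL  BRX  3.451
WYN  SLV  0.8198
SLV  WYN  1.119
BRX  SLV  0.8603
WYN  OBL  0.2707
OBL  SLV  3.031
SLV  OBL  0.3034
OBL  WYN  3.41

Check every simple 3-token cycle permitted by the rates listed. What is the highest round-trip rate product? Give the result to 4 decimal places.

0.9181

WYN→OBL→SLV→WYN: 0.2707 × 3.031 × 1.119 = 0.91813
OBL→BRX→SLV→OBL: 3.451 × 0.8603 × 0.3034 = 0.90076
WYN→SLV→OBL→WYN: 0.8198 × 0.3034 × 3.41 = 0.84816
Maximum is WYN→OBL→SLV→WYN at 0.9181; no arbitrage — every cycle loses value.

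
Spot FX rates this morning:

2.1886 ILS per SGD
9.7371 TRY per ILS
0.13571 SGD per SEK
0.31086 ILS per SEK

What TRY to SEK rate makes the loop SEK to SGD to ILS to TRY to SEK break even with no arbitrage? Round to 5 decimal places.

0.34577

Known legs of the cycle: 0.13571 × 2.1886 × 9.7371 = 2.8920638412126
For no arbitrage the full-cycle product must be 1, so the missing rate is 1 / 2.8920638412126 ≈ 0.3457738.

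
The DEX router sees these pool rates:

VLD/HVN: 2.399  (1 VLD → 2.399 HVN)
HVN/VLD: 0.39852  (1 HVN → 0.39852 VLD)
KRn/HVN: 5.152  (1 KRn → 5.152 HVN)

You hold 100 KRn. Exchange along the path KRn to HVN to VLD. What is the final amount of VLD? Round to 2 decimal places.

205.32

100 KRn × 5.152 = 515.2 HVN
515.2 HVN × 0.39852 = 205.317504 VLD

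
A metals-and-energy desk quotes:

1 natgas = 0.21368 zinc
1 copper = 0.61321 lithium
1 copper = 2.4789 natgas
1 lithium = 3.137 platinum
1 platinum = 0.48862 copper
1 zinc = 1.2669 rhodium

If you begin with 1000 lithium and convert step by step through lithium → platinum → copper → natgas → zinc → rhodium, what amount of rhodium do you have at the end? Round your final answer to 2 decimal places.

1028.61

1000 lithium × 3.137 = 3137 platinum
3137 platinum × 0.48862 = 1532.80094 copper
1532.80094 copper × 2.4789 = 3799.660250166 natgas
3799.660250166 natgas × 0.21368 = 811.91140225547088 zinc
811.91140225547088 zinc × 1.2669 = 1028.610555517456057872 rhodium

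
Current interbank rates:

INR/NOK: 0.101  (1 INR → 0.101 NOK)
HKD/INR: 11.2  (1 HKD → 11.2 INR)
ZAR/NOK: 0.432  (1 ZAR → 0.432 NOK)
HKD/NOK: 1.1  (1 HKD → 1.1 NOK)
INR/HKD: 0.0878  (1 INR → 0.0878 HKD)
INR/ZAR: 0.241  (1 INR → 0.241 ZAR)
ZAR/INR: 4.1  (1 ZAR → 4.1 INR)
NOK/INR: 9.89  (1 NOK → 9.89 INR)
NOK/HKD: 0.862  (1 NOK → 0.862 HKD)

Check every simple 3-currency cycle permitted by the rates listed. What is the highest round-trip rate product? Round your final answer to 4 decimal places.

INR→ZAR→NOK→INR: 0.241 × 0.432 × 9.89 = 1.02967
INR→NOK→HKD→INR: 0.101 × 0.862 × 11.2 = 0.97509
INR→HKD→NOK→INR: 0.0878 × 1.1 × 9.89 = 0.95518
Maximum is INR→ZAR→NOK→INR at 1.0297; arbitrage exists.

1.0297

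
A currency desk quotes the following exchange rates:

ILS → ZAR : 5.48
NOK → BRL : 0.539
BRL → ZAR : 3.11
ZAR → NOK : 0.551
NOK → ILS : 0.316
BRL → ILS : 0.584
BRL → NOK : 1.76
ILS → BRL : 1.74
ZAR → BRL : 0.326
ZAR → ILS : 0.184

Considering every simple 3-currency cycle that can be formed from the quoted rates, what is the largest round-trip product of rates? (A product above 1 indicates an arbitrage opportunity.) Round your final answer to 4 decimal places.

ZAR→BRL→ILS→ZAR: 0.326 × 0.584 × 5.48 = 1.04330
ZAR→ILS→BRL→ZAR: 0.184 × 1.74 × 3.11 = 0.99570
NOK→ILS→BRL→NOK: 0.316 × 1.74 × 1.76 = 0.96772
ZAR→NOK→ILS→ZAR: 0.551 × 0.316 × 5.48 = 0.95416
ZAR→NOK→BRL→ZAR: 0.551 × 0.539 × 3.11 = 0.92364
Maximum is ZAR→BRL→ILS→ZAR at 1.0433; arbitrage exists.

1.0433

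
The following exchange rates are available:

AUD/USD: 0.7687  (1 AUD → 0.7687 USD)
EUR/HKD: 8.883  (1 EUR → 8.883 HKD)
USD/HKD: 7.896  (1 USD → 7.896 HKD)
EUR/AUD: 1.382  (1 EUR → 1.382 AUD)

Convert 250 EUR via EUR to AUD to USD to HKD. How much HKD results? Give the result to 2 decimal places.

250 EUR × 1.382 = 345.5 AUD
345.5 AUD × 0.7687 = 265.58585 USD
265.58585 USD × 7.896 = 2097.0658716 HKD

2097.07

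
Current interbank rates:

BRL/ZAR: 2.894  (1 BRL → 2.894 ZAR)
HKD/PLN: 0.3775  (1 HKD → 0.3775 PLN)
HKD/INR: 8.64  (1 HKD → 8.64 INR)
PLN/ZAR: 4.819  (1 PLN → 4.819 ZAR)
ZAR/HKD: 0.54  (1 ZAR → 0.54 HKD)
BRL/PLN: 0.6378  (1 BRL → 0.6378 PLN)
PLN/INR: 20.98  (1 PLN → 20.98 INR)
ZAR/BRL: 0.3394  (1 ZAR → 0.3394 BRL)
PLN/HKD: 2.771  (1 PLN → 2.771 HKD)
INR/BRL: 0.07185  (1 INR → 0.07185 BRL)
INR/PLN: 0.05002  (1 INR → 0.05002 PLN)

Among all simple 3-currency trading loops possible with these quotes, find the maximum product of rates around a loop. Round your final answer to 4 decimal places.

HKD→INR→PLN→HKD: 8.64 × 0.05002 × 2.771 = 1.19755
BRL→PLN→ZAR→BRL: 0.6378 × 4.819 × 0.3394 = 1.04317
HKD→PLN→ZAR→HKD: 0.3775 × 4.819 × 0.54 = 0.98235
INR→BRL→PLN→INR: 0.07185 × 0.6378 × 20.98 = 0.96143
Maximum is HKD→INR→PLN→HKD at 1.1976; arbitrage exists.

1.1976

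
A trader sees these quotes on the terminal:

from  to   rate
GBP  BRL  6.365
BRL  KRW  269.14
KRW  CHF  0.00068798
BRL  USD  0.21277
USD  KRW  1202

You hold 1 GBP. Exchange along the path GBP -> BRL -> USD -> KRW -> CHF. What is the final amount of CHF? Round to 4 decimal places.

1.1199

1 GBP × 6.365 = 6.365 BRL
6.365 BRL × 0.21277 = 1.35428105 USD
1.35428105 USD × 1202 = 1627.8458221 KRW
1627.8458221 KRW × 0.00068798 = 1.119925368688358 CHF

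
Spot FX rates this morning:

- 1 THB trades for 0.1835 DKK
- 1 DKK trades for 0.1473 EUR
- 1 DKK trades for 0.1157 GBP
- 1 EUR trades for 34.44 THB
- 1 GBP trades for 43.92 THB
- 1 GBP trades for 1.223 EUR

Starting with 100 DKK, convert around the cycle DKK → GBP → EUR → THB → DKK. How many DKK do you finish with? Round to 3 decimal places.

89.425

100 DKK × 0.1157 = 11.57 GBP
11.57 GBP × 1.223 = 14.15011 EUR
14.15011 EUR × 34.44 = 487.3297884 THB
487.3297884 THB × 0.1835 = 89.4250161714 DKK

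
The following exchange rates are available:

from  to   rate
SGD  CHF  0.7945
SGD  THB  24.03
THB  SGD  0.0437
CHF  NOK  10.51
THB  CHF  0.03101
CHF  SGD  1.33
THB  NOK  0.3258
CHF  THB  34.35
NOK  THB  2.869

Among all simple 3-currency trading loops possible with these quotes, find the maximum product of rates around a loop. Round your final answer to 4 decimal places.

1.1926

THB→SGD→CHF→THB: 0.0437 × 0.7945 × 34.35 = 1.19262
THB→CHF→SGD→THB: 0.03101 × 1.33 × 24.03 = 0.99108
THB→CHF→NOK→THB: 0.03101 × 10.51 × 2.869 = 0.93505
Maximum is THB→SGD→CHF→THB at 1.1926; arbitrage exists.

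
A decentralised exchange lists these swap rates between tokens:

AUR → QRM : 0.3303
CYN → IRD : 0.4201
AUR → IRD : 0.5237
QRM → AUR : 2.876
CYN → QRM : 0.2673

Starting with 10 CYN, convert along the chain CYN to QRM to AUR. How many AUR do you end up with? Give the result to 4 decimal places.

10 CYN × 0.2673 = 2.673 QRM
2.673 QRM × 2.876 = 7.687548 AUR

7.6875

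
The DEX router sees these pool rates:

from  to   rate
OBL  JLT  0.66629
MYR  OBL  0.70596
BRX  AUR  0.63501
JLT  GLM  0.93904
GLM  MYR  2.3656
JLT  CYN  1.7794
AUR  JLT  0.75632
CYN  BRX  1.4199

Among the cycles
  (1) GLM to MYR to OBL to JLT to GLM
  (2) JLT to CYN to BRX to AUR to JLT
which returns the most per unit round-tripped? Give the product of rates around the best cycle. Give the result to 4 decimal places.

1.2134

(1) 2.3656 × 0.70596 × 0.66629 × 0.93904 = 1.04489
(2) 1.7794 × 1.4199 × 0.63501 × 0.75632 = 1.21344
Highest is cycle (2) at 1.2134 (>1, arbitrage).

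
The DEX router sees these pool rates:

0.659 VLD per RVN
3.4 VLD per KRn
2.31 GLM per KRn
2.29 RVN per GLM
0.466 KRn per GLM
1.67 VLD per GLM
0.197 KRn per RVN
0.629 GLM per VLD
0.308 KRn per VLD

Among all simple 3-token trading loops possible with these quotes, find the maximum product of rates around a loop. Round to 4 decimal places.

GLM→VLD→KRn→GLM: 1.67 × 0.308 × 2.31 = 1.18817
RVN→KRn→GLM→RVN: 0.197 × 2.31 × 2.29 = 1.04211
GLM→KRn→VLD→GLM: 0.466 × 3.4 × 0.629 = 0.99659
RVN→VLD→GLM→RVN: 0.659 × 0.629 × 2.29 = 0.94923
Maximum is GLM→VLD→KRn→GLM at 1.1882; arbitrage exists.

1.1882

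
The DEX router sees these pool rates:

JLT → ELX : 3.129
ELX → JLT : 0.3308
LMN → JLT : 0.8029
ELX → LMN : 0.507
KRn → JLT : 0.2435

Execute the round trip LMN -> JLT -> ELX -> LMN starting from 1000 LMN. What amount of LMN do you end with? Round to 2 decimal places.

1000 LMN × 0.8029 = 802.9 JLT
802.9 JLT × 3.129 = 2512.2741 ELX
2512.2741 ELX × 0.507 = 1273.7229687 LMN

1273.72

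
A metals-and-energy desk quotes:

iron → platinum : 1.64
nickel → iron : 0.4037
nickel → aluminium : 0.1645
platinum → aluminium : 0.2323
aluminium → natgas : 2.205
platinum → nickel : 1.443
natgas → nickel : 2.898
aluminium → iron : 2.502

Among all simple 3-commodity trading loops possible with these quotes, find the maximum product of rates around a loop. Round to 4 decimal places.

natgas→nickel→aluminium→natgas: 2.898 × 0.1645 × 2.205 = 1.05117
platinum→nickel→iron→platinum: 1.443 × 0.4037 × 1.64 = 0.95536
platinum→aluminium→iron→platinum: 0.2323 × 2.502 × 1.64 = 0.95319
Maximum is natgas→nickel→aluminium→natgas at 1.0512; arbitrage exists.

1.0512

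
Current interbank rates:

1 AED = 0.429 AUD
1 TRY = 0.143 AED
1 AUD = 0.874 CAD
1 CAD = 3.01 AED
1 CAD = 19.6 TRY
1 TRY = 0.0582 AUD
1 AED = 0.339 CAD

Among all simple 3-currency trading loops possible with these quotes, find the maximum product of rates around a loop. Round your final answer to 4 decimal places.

1.1286

AUD→CAD→AED→AUD: 0.874 × 3.01 × 0.429 = 1.12859
TRY→AUD→CAD→TRY: 0.0582 × 0.874 × 19.6 = 0.99699
TRY→AED→CAD→TRY: 0.143 × 0.339 × 19.6 = 0.95015
Maximum is AUD→CAD→AED→AUD at 1.1286; arbitrage exists.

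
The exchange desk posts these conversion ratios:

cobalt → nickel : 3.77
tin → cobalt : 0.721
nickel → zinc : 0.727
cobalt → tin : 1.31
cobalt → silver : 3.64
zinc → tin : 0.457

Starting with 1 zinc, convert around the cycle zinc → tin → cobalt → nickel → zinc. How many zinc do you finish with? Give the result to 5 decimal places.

1 zinc × 0.457 = 0.457 tin
0.457 tin × 0.721 = 0.329497 cobalt
0.329497 cobalt × 3.77 = 1.24220369 nickel
1.24220369 nickel × 0.727 = 0.90308208263 zinc

0.90308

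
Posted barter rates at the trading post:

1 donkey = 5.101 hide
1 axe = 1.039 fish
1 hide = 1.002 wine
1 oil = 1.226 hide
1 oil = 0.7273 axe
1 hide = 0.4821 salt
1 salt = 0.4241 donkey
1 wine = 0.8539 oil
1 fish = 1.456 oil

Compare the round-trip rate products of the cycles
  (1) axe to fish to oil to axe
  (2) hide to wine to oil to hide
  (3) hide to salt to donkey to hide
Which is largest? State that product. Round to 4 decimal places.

1.1002

(1) 1.039 × 1.456 × 0.7273 = 1.10025
(2) 1.002 × 0.8539 × 1.226 = 1.04898
(3) 0.4821 × 0.4241 × 5.101 = 1.04294
Highest is cycle (1) at 1.1002 (>1, arbitrage).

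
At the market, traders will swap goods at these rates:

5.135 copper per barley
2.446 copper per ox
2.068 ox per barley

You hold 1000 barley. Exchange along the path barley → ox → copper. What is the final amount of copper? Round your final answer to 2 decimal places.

1000 barley × 2.068 = 2068 ox
2068 ox × 2.446 = 5058.328 copper

5058.33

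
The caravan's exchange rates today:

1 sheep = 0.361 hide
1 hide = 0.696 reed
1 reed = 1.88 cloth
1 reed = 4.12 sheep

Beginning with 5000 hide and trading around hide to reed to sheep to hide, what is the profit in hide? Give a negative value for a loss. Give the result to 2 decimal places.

175.87

5000 hide × 0.696 = 3480 reed
3480 reed × 4.12 = 14337.6 sheep
14337.6 sheep × 0.361 = 5175.8736 hide
Net change: 5175.8736 − 5000 = 175.8736 hide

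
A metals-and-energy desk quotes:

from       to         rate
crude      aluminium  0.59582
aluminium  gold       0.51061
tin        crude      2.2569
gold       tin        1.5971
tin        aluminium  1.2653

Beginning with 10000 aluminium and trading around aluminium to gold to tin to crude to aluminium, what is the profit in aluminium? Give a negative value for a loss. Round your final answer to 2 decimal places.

966.01

10000 aluminium × 0.51061 = 5106.1 gold
5106.1 gold × 1.5971 = 8154.95231 tin
8154.95231 tin × 2.2569 = 18404.911868439 crude
18404.911868439 crude × 0.59582 = 10966.01458945332498 aluminium
Net change: 10966.01458945332498 − 10000 = 966.01458945332498 aluminium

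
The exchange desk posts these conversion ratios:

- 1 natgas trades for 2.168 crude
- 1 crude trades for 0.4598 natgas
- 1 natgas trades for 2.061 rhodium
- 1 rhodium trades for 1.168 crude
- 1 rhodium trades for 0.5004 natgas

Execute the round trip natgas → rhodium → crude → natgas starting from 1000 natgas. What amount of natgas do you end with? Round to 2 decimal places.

1000 natgas × 2.061 = 2061 rhodium
2061 rhodium × 1.168 = 2407.248 crude
2407.248 crude × 0.4598 = 1106.8526304 natgas

1106.85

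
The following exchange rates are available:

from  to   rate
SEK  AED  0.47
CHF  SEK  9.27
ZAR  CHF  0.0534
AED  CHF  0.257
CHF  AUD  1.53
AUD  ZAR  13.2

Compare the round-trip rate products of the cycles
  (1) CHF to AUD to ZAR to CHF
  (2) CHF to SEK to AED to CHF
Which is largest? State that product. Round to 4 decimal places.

(1) 1.53 × 13.2 × 0.0534 = 1.07847
(2) 9.27 × 0.47 × 0.257 = 1.11972
Highest is cycle (2) at 1.1197 (>1, arbitrage).

1.1197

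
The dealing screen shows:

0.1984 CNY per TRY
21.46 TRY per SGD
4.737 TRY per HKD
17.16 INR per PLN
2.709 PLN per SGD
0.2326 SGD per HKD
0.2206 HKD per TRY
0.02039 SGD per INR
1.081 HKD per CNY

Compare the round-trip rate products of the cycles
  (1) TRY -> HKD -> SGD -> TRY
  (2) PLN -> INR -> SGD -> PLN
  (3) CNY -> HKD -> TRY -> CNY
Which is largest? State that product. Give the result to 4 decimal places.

(1) 0.2206 × 0.2326 × 21.46 = 1.10115
(2) 17.16 × 0.02039 × 2.709 = 0.94786
(3) 1.081 × 4.737 × 0.1984 = 1.01595
Highest is cycle (1) at 1.1011 (>1, arbitrage).

1.1011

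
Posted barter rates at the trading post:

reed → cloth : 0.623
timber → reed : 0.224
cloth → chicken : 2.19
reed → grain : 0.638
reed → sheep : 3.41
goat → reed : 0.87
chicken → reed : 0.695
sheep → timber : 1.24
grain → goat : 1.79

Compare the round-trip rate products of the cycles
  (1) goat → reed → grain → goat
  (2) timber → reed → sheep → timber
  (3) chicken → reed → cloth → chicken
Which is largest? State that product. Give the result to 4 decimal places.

(1) 0.87 × 0.638 × 1.79 = 0.99356
(2) 0.224 × 3.41 × 1.24 = 0.94716
(3) 0.695 × 0.623 × 2.19 = 0.94824
Highest is cycle (1) at 0.9936 (≤1, no arbitrage).

0.9936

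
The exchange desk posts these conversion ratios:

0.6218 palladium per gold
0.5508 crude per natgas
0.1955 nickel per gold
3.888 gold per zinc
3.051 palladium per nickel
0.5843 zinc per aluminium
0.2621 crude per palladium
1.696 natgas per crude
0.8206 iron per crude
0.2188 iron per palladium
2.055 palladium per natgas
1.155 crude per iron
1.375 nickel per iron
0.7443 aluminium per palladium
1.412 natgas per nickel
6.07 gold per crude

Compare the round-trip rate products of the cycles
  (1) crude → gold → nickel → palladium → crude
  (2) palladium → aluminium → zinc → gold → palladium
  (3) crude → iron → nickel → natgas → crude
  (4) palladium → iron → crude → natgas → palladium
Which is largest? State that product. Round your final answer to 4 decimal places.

1.0514

(1) 6.07 × 0.1955 × 3.051 × 0.2621 = 0.94895
(2) 0.7443 × 0.5843 × 3.888 × 0.6218 = 1.05138
(3) 0.8206 × 1.375 × 1.412 × 0.5508 = 0.87753
(4) 0.2188 × 1.155 × 1.696 × 2.055 = 0.88078
Highest is cycle (2) at 1.0514 (>1, arbitrage).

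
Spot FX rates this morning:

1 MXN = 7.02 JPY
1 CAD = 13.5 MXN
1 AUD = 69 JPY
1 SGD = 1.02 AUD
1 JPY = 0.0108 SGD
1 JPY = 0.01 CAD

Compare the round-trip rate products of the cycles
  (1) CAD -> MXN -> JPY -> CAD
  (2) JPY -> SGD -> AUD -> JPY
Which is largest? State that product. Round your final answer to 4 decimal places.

(1) 13.5 × 7.02 × 0.01 = 0.94770
(2) 0.0108 × 1.02 × 69 = 0.76010
Highest is cycle (1) at 0.9477 (≤1, no arbitrage).

0.9477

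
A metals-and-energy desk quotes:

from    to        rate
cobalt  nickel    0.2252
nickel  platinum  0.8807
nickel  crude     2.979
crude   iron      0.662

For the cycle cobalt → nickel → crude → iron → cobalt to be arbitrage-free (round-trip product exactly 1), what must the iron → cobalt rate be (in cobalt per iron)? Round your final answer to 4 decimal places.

2.2517

Known legs of the cycle: 0.2252 × 2.979 × 0.662 = 0.4441164696
For no arbitrage the full-cycle product must be 1, so the missing rate is 1 / 0.4441164696 ≈ 2.251662.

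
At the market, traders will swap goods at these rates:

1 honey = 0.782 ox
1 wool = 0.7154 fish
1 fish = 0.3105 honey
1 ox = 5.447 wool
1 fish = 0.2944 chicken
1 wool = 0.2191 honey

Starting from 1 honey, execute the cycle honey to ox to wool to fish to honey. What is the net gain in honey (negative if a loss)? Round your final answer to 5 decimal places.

1 honey × 0.782 = 0.782 ox
0.782 ox × 5.447 = 4.259554 wool
4.259554 wool × 0.7154 = 3.0472849316 fish
3.0472849316 fish × 0.3105 = 0.9461819712618 honey
Net change: 0.9461819712618 − 1 = -0.0538180287382 honey

-0.05382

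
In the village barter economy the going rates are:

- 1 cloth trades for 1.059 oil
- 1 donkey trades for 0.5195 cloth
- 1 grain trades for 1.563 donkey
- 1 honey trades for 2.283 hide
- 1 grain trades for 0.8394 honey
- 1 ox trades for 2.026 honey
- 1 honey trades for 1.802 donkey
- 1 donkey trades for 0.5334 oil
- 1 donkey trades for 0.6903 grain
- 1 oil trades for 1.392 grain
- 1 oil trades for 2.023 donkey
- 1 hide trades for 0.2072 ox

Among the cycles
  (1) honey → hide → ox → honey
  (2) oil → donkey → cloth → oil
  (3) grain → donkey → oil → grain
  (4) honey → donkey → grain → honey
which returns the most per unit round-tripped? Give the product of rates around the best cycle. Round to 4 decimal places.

1.1605

(1) 2.283 × 0.2072 × 2.026 = 0.95837
(2) 2.023 × 0.5195 × 1.059 = 1.11295
(3) 1.563 × 0.5334 × 1.392 = 1.16052
(4) 1.802 × 0.6903 × 0.8394 = 1.04415
Highest is cycle (3) at 1.1605 (>1, arbitrage).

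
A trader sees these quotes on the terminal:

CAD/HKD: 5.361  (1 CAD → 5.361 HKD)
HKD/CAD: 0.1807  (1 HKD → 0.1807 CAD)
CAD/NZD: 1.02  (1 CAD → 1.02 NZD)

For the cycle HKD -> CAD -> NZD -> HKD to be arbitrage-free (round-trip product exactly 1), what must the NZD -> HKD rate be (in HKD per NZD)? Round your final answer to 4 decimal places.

5.4255

Known legs of the cycle: 0.1807 × 1.02 = 0.184314
For no arbitrage the full-cycle product must be 1, so the missing rate is 1 / 0.184314 ≈ 5.425524.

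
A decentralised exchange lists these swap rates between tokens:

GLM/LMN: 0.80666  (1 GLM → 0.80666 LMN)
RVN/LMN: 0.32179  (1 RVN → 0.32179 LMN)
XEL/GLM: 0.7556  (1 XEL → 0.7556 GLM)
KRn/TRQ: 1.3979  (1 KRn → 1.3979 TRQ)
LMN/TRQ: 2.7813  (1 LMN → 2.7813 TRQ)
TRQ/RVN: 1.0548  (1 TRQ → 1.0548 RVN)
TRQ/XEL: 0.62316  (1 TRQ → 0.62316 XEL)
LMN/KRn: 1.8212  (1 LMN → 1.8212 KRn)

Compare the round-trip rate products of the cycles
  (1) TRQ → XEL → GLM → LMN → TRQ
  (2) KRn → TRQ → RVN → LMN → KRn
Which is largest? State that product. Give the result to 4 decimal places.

(1) 0.62316 × 0.7556 × 0.80666 × 2.7813 = 1.05640
(2) 1.3979 × 1.0548 × 0.32179 × 1.8212 = 0.86412
Highest is cycle (1) at 1.0564 (>1, arbitrage).

1.0564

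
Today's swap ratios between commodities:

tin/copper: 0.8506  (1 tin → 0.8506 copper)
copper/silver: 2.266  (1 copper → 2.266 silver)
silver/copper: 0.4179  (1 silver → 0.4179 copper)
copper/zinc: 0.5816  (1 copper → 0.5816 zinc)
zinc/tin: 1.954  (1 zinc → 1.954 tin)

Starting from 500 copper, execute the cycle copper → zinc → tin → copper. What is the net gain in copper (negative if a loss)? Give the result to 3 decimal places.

500 copper × 0.5816 = 290.8 zinc
290.8 zinc × 1.954 = 568.2232 tin
568.2232 tin × 0.8506 = 483.33065392 copper
Net change: 483.33065392 − 500 = -16.66934608 copper

-16.669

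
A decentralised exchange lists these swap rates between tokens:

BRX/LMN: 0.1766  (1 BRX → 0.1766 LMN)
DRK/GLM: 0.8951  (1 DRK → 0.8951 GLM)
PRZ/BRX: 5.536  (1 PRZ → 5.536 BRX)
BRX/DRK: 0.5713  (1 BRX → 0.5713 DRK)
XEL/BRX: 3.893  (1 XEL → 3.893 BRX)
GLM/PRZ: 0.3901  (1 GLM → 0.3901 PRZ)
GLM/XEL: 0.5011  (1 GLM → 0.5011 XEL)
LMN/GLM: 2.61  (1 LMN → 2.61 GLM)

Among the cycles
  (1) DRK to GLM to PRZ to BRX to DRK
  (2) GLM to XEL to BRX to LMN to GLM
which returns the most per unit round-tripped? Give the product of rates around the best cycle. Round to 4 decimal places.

1.1044

(1) 0.8951 × 0.3901 × 5.536 × 0.5713 = 1.10435
(2) 0.5011 × 3.893 × 0.1766 × 2.61 = 0.89917
Highest is cycle (1) at 1.1044 (>1, arbitrage).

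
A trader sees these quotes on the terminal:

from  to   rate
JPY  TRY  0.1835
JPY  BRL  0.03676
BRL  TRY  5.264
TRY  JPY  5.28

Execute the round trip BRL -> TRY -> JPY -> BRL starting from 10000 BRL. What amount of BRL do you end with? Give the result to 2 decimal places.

10000 BRL × 5.264 = 52640 TRY
52640 TRY × 5.28 = 277939.2 JPY
277939.2 JPY × 0.03676 = 10217.044992 BRL

10217.04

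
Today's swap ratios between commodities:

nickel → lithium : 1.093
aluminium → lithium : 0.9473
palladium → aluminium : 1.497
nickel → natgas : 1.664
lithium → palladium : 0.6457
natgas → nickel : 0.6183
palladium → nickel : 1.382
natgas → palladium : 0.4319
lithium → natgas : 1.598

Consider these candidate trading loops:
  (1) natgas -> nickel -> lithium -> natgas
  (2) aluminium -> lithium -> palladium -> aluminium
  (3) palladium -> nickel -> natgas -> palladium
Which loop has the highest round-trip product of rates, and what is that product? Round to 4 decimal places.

1.0799

(1) 0.6183 × 1.093 × 1.598 = 1.07993
(2) 0.9473 × 0.6457 × 1.497 = 0.91567
(3) 1.382 × 1.664 × 0.4319 = 0.99322
Highest is cycle (1) at 1.0799 (>1, arbitrage).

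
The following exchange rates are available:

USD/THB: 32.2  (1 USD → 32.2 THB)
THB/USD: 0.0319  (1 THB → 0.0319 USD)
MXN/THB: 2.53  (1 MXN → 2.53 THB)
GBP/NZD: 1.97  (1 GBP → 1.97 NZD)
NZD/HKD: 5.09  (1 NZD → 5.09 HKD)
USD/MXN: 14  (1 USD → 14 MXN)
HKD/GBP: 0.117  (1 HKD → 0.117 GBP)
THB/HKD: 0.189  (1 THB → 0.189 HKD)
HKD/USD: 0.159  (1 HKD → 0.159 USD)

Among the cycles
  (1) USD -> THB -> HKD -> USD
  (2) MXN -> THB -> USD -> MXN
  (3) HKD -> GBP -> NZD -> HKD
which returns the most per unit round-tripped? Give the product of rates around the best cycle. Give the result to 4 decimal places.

1.1732

(1) 32.2 × 0.189 × 0.159 = 0.96764
(2) 2.53 × 0.0319 × 14 = 1.12990
(3) 0.117 × 1.97 × 5.09 = 1.17319
Highest is cycle (3) at 1.1732 (>1, arbitrage).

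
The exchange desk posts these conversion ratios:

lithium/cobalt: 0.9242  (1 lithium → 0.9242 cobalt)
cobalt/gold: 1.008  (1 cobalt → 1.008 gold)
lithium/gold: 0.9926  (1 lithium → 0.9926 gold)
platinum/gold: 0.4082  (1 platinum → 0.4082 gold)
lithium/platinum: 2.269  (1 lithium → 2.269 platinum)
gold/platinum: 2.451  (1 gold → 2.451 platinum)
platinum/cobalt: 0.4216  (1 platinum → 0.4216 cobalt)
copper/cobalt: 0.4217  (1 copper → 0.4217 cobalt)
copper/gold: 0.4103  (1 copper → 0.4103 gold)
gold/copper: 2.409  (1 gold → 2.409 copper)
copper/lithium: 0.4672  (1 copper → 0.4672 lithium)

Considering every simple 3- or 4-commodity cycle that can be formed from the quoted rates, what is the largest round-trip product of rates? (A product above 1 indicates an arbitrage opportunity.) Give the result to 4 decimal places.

copper→lithium→gold→copper: 0.4672 × 0.9926 × 2.409 = 1.11716
copper→lithium→cobalt→gold→copper: 0.4672 × 0.9242 × 1.008 × 2.409 = 1.04849
copper→lithium→platinum→gold→copper: 0.4672 × 2.269 × 0.4082 × 2.409 = 1.04243
cobalt→gold→platinum→cobalt: 1.008 × 2.451 × 0.4216 = 1.04161
copper→cobalt→gold→copper: 0.4217 × 1.008 × 2.409 = 1.02400
Maximum is copper→lithium→gold→copper at 1.1172; arbitrage exists.

1.1172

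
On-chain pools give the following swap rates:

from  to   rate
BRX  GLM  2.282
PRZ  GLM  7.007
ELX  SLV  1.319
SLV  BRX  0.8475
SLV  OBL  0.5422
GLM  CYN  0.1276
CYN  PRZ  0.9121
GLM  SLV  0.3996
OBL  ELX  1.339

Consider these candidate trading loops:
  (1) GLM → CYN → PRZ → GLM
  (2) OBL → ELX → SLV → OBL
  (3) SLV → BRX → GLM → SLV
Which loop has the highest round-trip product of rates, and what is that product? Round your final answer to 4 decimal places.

0.9576

(1) 0.1276 × 0.9121 × 7.007 = 0.81550
(2) 1.339 × 1.319 × 0.5422 = 0.95760
(3) 0.8475 × 2.282 × 0.3996 = 0.77282
Highest is cycle (2) at 0.9576 (≤1, no arbitrage).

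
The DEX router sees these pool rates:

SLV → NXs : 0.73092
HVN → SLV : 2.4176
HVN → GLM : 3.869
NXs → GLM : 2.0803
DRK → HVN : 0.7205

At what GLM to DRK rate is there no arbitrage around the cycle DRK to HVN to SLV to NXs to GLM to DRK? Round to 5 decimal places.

Known legs of the cycle: 0.7205 × 2.4176 × 0.73092 × 2.0803 = 2.6485870224731808
For no arbitrage the full-cycle product must be 1, so the missing rate is 1 / 2.6485870224731808 ≈ 0.3775598.

0.37756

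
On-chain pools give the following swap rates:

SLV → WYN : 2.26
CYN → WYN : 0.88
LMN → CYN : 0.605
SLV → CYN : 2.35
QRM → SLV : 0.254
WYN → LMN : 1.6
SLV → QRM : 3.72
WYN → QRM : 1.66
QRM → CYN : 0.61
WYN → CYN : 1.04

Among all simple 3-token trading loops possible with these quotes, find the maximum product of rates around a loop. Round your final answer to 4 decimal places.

QRM→SLV→WYN→QRM: 0.254 × 2.26 × 1.66 = 0.95291
QRM→CYN→WYN→QRM: 0.61 × 0.88 × 1.66 = 0.89109
LMN→CYN→WYN→LMN: 0.605 × 0.88 × 1.6 = 0.85184
Maximum is QRM→SLV→WYN→QRM at 0.9529; no arbitrage — every cycle loses value.

0.9529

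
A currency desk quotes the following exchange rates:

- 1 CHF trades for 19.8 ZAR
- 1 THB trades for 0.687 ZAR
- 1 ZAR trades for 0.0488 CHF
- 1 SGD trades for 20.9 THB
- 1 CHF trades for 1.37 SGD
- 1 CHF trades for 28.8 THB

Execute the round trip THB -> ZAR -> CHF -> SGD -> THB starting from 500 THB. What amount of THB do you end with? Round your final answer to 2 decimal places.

500 THB × 0.687 = 343.5 ZAR
343.5 ZAR × 0.0488 = 16.7628 CHF
16.7628 CHF × 1.37 = 22.965036 SGD
22.965036 SGD × 20.9 = 479.9692524 THB

479.97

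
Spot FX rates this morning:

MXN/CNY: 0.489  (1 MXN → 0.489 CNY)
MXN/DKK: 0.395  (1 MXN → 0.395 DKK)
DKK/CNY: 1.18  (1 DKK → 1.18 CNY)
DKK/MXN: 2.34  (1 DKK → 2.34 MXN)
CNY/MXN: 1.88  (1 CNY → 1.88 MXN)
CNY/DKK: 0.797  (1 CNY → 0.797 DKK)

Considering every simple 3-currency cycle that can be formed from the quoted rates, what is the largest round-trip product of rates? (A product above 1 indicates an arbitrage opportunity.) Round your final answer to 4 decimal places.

CNY→DKK→MXN→CNY: 0.797 × 2.34 × 0.489 = 0.91198
CNY→MXN→DKK→CNY: 1.88 × 0.395 × 1.18 = 0.87627
Maximum is CNY→DKK→MXN→CNY at 0.9120; no arbitrage — every cycle loses value.

0.9120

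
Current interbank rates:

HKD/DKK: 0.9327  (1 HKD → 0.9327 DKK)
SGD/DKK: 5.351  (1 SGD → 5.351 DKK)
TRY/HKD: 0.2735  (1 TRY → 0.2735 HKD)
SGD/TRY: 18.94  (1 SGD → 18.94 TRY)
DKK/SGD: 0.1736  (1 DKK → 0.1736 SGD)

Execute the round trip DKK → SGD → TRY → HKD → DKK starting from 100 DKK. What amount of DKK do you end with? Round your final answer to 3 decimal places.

100 DKK × 0.1736 = 17.36 SGD
17.36 SGD × 18.94 = 328.7984 TRY
328.7984 TRY × 0.2735 = 89.9263624 HKD
89.9263624 HKD × 0.9327 = 83.87431821048 DKK

83.874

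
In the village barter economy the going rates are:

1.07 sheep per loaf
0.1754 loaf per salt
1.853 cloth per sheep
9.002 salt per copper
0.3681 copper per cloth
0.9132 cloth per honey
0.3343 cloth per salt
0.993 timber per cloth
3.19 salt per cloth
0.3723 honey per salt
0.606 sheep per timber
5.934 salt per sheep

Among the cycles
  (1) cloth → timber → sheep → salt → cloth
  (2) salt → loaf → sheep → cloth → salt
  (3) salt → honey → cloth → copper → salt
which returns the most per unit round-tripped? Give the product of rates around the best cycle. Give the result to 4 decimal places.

(1) 0.993 × 0.606 × 5.934 × 0.3343 = 1.19373
(2) 0.1754 × 1.07 × 1.853 × 3.19 = 1.10938
(3) 0.3723 × 0.9132 × 0.3681 × 9.002 = 1.12658
Highest is cycle (1) at 1.1937 (>1, arbitrage).

1.1937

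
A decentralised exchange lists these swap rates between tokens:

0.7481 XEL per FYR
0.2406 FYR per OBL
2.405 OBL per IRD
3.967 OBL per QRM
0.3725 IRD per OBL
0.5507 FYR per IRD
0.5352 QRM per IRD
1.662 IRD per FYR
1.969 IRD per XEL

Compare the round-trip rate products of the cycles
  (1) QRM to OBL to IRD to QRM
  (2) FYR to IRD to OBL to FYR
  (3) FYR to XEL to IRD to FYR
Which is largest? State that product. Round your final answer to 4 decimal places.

(1) 3.967 × 0.3725 × 0.5352 = 0.79087
(2) 1.662 × 2.405 × 0.2406 = 0.96170
(3) 0.7481 × 1.969 × 0.5507 = 0.81119
Highest is cycle (2) at 0.9617 (≤1, no arbitrage).

0.9617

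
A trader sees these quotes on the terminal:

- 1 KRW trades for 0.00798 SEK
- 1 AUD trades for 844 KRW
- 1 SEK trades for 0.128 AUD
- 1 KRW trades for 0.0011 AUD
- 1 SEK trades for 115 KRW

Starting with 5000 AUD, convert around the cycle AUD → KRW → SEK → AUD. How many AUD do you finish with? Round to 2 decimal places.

5000 AUD × 844 = 4220000 KRW
4220000 KRW × 0.00798 = 33675.6 SEK
33675.6 SEK × 0.128 = 4310.4768 AUD

4310.48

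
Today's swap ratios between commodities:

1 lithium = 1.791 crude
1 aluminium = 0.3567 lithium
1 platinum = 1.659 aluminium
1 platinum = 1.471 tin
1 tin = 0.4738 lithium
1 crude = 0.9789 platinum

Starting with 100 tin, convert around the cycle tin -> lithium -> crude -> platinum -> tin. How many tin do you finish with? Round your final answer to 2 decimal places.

122.19

100 tin × 0.4738 = 47.38 lithium
47.38 lithium × 1.791 = 84.85758 crude
84.85758 crude × 0.9789 = 83.067085062 platinum
83.067085062 platinum × 1.471 = 122.191682126202 tin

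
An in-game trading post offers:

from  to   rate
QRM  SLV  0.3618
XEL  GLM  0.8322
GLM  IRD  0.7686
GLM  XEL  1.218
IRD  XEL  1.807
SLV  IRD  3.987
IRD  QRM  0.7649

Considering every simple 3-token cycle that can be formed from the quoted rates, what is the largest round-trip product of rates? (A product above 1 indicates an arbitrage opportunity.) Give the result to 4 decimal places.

GLM→IRD→XEL→GLM: 0.7686 × 1.807 × 0.8322 = 1.15581
QRM→SLV→IRD→QRM: 0.3618 × 3.987 × 0.7649 = 1.10337
Maximum is GLM→IRD→XEL→GLM at 1.1558; arbitrage exists.

1.1558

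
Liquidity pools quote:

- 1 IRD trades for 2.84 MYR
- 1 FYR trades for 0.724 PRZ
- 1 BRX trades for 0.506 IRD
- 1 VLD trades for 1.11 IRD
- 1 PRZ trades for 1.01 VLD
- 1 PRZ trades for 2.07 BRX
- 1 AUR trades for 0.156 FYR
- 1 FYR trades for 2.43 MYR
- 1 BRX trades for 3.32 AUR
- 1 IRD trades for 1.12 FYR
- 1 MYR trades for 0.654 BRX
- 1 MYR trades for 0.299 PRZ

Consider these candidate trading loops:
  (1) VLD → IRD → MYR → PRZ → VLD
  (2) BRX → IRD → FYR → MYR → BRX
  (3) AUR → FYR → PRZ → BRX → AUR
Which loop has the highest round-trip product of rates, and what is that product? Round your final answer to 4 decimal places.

(1) 1.11 × 2.84 × 0.299 × 1.01 = 0.95199
(2) 0.506 × 1.12 × 2.43 × 0.654 = 0.90064
(3) 0.156 × 0.724 × 2.07 × 3.32 = 0.77620
Highest is cycle (1) at 0.9520 (≤1, no arbitrage).

0.9520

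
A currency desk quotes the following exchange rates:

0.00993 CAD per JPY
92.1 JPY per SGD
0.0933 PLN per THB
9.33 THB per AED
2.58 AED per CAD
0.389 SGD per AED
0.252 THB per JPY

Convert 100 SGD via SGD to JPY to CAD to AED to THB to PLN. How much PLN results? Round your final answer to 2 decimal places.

100 SGD × 92.1 = 9210 JPY
9210 JPY × 0.00993 = 91.4553 CAD
91.4553 CAD × 2.58 = 235.954674 AED
235.954674 AED × 9.33 = 2201.45710842 THB
2201.45710842 THB × 0.0933 = 205.395948215586 PLN

205.40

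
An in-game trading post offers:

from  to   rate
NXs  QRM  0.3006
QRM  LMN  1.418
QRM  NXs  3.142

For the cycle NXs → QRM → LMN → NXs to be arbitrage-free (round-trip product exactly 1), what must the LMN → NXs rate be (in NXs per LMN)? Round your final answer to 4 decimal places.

Known legs of the cycle: 0.3006 × 1.418 = 0.4262508
For no arbitrage the full-cycle product must be 1, so the missing rate is 1 / 0.4262508 ≈ 2.346037.

2.3460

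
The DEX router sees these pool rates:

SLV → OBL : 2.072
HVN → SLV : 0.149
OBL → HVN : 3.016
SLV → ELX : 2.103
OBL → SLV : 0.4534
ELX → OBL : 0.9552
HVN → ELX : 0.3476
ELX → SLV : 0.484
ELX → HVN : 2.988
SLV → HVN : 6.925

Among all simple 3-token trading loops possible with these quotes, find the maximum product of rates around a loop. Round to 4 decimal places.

1.1651

SLV→HVN→ELX→SLV: 6.925 × 0.3476 × 0.484 = 1.16505
ELX→OBL→HVN→ELX: 0.9552 × 3.016 × 0.3476 = 1.00140
SLV→ELX→HVN→SLV: 2.103 × 2.988 × 0.149 = 0.93628
SLV→OBL→HVN→SLV: 2.072 × 3.016 × 0.149 = 0.93112
SLV→ELX→OBL→SLV: 2.103 × 0.9552 × 0.4534 = 0.91078
Maximum is SLV→HVN→ELX→SLV at 1.1651; arbitrage exists.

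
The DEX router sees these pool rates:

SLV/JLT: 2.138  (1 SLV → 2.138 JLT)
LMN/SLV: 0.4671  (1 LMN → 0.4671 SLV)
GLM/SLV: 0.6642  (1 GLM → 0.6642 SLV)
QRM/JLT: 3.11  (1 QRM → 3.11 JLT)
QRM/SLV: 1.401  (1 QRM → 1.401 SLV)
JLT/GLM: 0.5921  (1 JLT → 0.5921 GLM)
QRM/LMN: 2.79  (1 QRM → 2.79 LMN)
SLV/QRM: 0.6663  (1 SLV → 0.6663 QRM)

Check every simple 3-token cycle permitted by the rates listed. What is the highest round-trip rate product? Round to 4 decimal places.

0.8683

LMN→SLV→QRM→LMN: 0.4671 × 0.6663 × 2.79 = 0.86833
SLV→JLT→GLM→SLV: 2.138 × 0.5921 × 0.6642 = 0.84082
Maximum is LMN→SLV→QRM→LMN at 0.8683; no arbitrage — every cycle loses value.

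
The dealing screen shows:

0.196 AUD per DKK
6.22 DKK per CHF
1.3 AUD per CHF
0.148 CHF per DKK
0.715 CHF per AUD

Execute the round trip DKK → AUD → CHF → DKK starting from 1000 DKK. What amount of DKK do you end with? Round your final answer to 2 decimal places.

1000 DKK × 0.196 = 196 AUD
196 AUD × 0.715 = 140.14 CHF
140.14 CHF × 6.22 = 871.6708 DKK

871.67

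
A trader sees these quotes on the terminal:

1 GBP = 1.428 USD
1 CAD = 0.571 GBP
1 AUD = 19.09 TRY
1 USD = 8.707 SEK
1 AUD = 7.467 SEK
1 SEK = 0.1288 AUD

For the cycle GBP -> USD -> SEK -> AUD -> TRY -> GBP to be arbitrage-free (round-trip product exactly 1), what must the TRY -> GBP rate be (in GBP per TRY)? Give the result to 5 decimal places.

0.03271

Known legs of the cycle: 1.428 × 8.707 × 0.1288 × 19.09 = 30.571626376032
For no arbitrage the full-cycle product must be 1, so the missing rate is 1 / 30.571626376032 ≈ 0.0327101.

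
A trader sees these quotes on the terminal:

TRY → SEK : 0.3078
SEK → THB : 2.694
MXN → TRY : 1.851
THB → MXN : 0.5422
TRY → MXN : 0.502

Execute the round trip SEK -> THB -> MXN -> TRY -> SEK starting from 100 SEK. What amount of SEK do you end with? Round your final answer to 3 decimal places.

100 SEK × 2.694 = 269.4 THB
269.4 THB × 0.5422 = 146.06868 MXN
146.06868 MXN × 1.851 = 270.37312668 TRY
270.37312668 TRY × 0.3078 = 83.220848392104 SEK

83.221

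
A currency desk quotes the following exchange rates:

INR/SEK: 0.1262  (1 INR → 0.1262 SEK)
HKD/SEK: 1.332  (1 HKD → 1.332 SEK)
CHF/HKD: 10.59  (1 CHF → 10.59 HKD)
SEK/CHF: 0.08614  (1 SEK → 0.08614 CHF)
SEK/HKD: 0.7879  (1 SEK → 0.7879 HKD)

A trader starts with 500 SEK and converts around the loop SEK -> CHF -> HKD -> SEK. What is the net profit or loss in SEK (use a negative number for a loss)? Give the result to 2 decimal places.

107.54

500 SEK × 0.08614 = 43.07 CHF
43.07 CHF × 10.59 = 456.1113 HKD
456.1113 HKD × 1.332 = 607.5402516 SEK
Net change: 607.5402516 − 500 = 107.5402516 SEK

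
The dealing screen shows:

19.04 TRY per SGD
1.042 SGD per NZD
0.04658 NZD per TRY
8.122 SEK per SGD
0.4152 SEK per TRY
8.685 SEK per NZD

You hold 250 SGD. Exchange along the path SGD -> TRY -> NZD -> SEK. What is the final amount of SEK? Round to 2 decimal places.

250 SGD × 19.04 = 4760 TRY
4760 TRY × 0.04658 = 221.7208 NZD
221.7208 NZD × 8.685 = 1925.645148 SEK

1925.65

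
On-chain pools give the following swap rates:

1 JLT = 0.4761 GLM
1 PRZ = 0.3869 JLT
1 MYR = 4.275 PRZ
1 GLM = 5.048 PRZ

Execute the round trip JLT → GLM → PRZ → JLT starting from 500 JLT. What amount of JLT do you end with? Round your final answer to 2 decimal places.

464.93

500 JLT × 0.4761 = 238.05 GLM
238.05 GLM × 5.048 = 1201.6764 PRZ
1201.6764 PRZ × 0.3869 = 464.92859916 JLT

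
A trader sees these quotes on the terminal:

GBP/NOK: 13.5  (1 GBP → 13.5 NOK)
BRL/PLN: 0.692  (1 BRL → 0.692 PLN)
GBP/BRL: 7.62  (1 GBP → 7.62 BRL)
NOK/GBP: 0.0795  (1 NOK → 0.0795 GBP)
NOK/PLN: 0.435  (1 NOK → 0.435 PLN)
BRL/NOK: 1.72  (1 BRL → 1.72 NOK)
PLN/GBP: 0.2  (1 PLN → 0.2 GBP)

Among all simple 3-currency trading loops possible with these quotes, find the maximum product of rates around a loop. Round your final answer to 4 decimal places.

1.1745

PLN→GBP→NOK→PLN: 0.2 × 13.5 × 0.435 = 1.17450
PLN→GBP→BRL→PLN: 0.2 × 7.62 × 0.692 = 1.05461
GBP→BRL→NOK→GBP: 7.62 × 1.72 × 0.0795 = 1.04196
Maximum is PLN→GBP→NOK→PLN at 1.1745; arbitrage exists.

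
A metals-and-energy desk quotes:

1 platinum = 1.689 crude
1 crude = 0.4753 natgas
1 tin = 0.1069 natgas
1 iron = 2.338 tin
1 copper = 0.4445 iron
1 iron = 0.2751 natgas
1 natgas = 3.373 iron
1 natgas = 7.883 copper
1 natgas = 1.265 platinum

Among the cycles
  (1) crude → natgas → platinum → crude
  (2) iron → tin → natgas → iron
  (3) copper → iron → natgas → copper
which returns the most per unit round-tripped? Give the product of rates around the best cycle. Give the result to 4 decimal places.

(1) 0.4753 × 1.265 × 1.689 = 1.01552
(2) 2.338 × 0.1069 × 3.373 = 0.84302
(3) 0.4445 × 0.2751 × 7.883 = 0.96395
Highest is cycle (1) at 1.0155 (>1, arbitrage).

1.0155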